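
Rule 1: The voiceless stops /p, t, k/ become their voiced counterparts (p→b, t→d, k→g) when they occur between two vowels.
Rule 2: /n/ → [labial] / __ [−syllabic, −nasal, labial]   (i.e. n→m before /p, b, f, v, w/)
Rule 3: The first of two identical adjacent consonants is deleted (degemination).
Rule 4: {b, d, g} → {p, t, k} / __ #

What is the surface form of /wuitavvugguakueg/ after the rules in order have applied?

Rule 1 (intervocalic voicing): /t/ is a voiceless stop between vowels /i/ and /a/, so it voices to [d]. /k/ is a voiceless stop between vowels /a/ and /u/, so it voices to [g]. /wuitavvugguakueg/ → wuidavvugguagueg.
Rule 2 (nasal place assimilation): no segment meets the environment; /wuidavvugguagueg/ is unchanged.
Rule 3 (degemination): /vv/ is a geminate; the first /v/ deletes. /gg/ is a geminate; the first /g/ deletes. /wuidavvugguagueg/ → wuidavuguagueg.
Rule 4 (final devoicing): /g/ is a voiced stop in word-final position, so it devoices to [k]. /wuidavuguagueg/ → wuidavuguaguek.

wuidavuguaguek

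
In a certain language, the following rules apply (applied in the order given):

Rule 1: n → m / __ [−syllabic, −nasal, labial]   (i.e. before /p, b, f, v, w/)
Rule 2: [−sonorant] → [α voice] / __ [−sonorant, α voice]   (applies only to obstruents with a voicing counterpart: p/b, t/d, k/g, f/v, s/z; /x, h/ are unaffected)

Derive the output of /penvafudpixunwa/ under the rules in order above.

pemvafutpixumwa

Rule 1 (nasal place assimilation): /n/ precedes the labial consonant /v/, so it assimilates in place to [m]. /n/ precedes the labial consonant /w/, so it assimilates in place to [m]. /penvafudpixunwa/ → pemvafudpixumwa.
Rule 2 (regressive voicing assimilation): /d/ precedes the voiceless obstruent /p/, so it devoices to [t] by assimilation. /pemvafudpixumwa/ → pemvafutpixumwa.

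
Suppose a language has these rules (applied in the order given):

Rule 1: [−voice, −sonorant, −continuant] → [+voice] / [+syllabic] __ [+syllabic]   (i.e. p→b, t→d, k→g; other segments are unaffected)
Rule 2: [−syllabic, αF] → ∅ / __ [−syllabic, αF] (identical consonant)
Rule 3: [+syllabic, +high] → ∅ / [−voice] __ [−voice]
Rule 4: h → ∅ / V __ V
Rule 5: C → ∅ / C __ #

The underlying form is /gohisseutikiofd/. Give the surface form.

Rule 1 (intervocalic voicing): /t/ is a voiceless stop between vowels /u/ and /i/, so it voices to [d]. /k/ is a voiceless stop between vowels /i/ and /i/, so it voices to [g]. /gohisseutikiofd/ → gohisseudigiofd.
Rule 2 (degemination): /ss/ is a geminate; the first /s/ deletes. /gohisseudigiofd/ → gohiseudigiofd.
Rule 3 (high vowel syncope): /i/ is a high vowel flanked by voiceless consonants /h/ and /s/, so it deletes. /gohiseudigiofd/ → gohseudigiofd.
Rule 4 (intervocalic h-deletion): no segment meets the environment; /gohseudigiofd/ is unchanged.
Rule 5 (final cluster simplification): /d/ is the second consonant of a word-final cluster /fd/, so it deletes. /gohseudigiofd/ → gohseudigiof.

gohseudigiof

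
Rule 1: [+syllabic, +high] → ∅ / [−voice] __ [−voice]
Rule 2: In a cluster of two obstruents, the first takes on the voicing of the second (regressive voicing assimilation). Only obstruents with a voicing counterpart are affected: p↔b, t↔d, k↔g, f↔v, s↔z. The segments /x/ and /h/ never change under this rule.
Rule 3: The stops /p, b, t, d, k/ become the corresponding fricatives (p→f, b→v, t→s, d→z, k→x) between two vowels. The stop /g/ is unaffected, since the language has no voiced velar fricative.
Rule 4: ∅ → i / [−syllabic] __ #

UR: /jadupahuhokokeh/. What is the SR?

Rule 1 (high vowel syncope): /u/ is a high vowel flanked by voiceless consonants /h/ and /h/, so it deletes. /jadupahuhokokeh/ → jadupahhokokeh.
Rule 2 (regressive voicing assimilation): no segment meets the environment; /jadupahhokokeh/ is unchanged.
Rule 3 (intervocalic spirantization): /d/ is a stop between vowels /a/ and /u/, so it spirantizes to the fricative [z]. /p/ is a stop between vowels /u/ and /a/, so it spirantizes to the fricative [f]. /k/ is a stop between vowels /o/ and /o/, so it spirantizes to the fricative [x]. /k/ is a stop between vowels /o/ and /e/, so it spirantizes to the fricative [x]. /jadupahhokokeh/ → jazufahhoxoxeh.
Rule 4 (final i-epenthesis): the form ends in the consonant /h/, so [i] is inserted word-finally. /jazufahhoxoxeh/ → jazufahhoxoxehi.

jazufahhoxoxehi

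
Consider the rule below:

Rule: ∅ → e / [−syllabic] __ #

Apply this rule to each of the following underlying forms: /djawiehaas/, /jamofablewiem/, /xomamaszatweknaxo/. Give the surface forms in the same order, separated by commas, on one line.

djawiehaase, jamofablewieme, xomamaszatweknaxo

/djawiehaas/: the form ends in the consonant /s/, so [e] is inserted word-finally. → [djawiehaase].
/jamofablewiem/: the form ends in the consonant /m/, so [e] is inserted word-finally. → [jamofablewieme].
/xomamaszatweknaxo/: the rule's environment is not met; surfaces unchanged as [xomamaszatweknaxo].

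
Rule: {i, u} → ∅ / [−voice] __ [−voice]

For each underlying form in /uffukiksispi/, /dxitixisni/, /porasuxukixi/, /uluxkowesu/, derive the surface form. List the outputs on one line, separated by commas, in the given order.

/uffukiksispi/: /u/ is a high vowel flanked by voiceless consonants /f/ and /k/, so it deletes. /i/ is a high vowel flanked by voiceless consonants /k/ and /k/, so it deletes. /i/ is a high vowel flanked by voiceless consonants /s/ and /s/, so it deletes. → [uffkksspi].
/dxitixisni/: /i/ is a high vowel flanked by voiceless consonants /x/ and /t/, so it deletes. /i/ is a high vowel flanked by voiceless consonants /t/ and /x/, so it deletes. /i/ is a high vowel flanked by voiceless consonants /x/ and /s/, so it deletes. → [dxtxsni].
/porasuxukixi/: /u/ is a high vowel flanked by voiceless consonants /s/ and /x/, so it deletes. /u/ is a high vowel flanked by voiceless consonants /x/ and /k/, so it deletes. /i/ is a high vowel flanked by voiceless consonants /k/ and /x/, so it deletes. → [porasxkxi].
/uluxkowesu/: the rule's environment is not met; surfaces unchanged as [uluxkowesu].

uffkksspi, dxtxsni, porasxkxi, uluxkowesu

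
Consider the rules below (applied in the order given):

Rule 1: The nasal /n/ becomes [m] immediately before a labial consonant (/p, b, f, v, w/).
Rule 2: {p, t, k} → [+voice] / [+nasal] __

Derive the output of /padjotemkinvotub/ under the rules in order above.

Rule 1 (nasal place assimilation): /n/ precedes the labial consonant /v/, so it assimilates in place to [m]. /padjotemkinvotub/ → padjotemkimvotub.
Rule 2 (post-nasal voicing): /k/ is a voiceless stop immediately after the nasal /m/, so it voices to [g]. /padjotemkimvotub/ → padjotemgimvotub.

padjotemgimvotub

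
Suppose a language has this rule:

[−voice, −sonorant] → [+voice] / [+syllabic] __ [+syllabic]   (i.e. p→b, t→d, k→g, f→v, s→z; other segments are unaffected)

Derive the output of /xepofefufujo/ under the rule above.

xebovevuvujo

/p/ is a voiceless obstruent between vowels /e/ and /o/, so it voices to [b].
/f/ is a voiceless obstruent between vowels /o/ and /e/, so it voices to [v].
/f/ is a voiceless obstruent between vowels /e/ and /u/, so it voices to [v].
/f/ is a voiceless obstruent between vowels /u/ and /u/, so it voices to [v].
Surface form: [xebovevuvujo].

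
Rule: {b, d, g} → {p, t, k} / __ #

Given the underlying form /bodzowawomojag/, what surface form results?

bodzowawomojak

Scanning /bodzowawomojag/: /b/ at position 1 is not in the conditioning environment; /d/ at position 3 is not in the conditioning environment; /g/ is a voiced stop in word-final position, so it devoices to [k].
Result: [bodzowawomojak].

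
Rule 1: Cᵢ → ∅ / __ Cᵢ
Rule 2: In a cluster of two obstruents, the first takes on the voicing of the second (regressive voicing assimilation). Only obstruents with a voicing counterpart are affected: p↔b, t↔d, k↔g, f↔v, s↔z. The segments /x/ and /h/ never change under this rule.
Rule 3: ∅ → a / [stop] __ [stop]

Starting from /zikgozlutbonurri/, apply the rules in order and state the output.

zigagozludabonuri

Rule 1 (degemination): /rr/ is a geminate; the first /r/ deletes. /zikgozlutbonurri/ → zikgozlutbonuri.
Rule 2 (regressive voicing assimilation): /k/ precedes the voiced obstruent /g/, so it voices to [g] by assimilation. /t/ precedes the voiced obstruent /b/, so it voices to [d] by assimilation. /zikgozlutbonuri/ → ziggozludbonuri.
Rule 3 (stop-cluster a-epenthesis): /g/ and /g/ form a stop–stop cluster, so [a] is inserted between them. /d/ and /b/ form a stop–stop cluster, so [a] is inserted between them. /ziggozludbonuri/ → zigagozludabonuri.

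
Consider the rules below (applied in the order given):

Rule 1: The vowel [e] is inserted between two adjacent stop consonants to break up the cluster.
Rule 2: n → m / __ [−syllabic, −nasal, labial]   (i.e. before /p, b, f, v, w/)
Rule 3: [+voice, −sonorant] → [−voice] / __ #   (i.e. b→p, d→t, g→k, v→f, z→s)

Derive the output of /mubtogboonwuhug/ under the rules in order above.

mubetogeboomwuhuk

Rule 1 (stop-cluster e-epenthesis): /b/ and /t/ form a stop–stop cluster, so [e] is inserted between them. /g/ and /b/ form a stop–stop cluster, so [e] is inserted between them. /mubtogboonwuhug/ → mubetogeboonwuhug.
Rule 2 (nasal place assimilation): /n/ precedes the labial consonant /w/, so it assimilates in place to [m]. /mubetogeboonwuhug/ → mubetogeboomwuhug.
Rule 3 (final devoicing): /g/ is a voiced obstruent in word-final position, so it devoices to [k]. /mubetogeboomwuhug/ → mubetogeboomwuhuk.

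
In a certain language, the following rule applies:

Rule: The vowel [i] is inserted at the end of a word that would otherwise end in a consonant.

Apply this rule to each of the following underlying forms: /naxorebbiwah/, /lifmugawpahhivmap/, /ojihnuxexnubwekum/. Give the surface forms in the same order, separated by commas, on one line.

naxorebbiwahi, lifmugawpahhivmapi, ojihnuxexnubwekumi

/naxorebbiwah/: the form ends in the consonant /h/, so [i] is inserted word-finally. → [naxorebbiwahi].
/lifmugawpahhivmap/: the form ends in the consonant /p/, so [i] is inserted word-finally. → [lifmugawpahhivmapi].
/ojihnuxexnubwekum/: the form ends in the consonant /m/, so [i] is inserted word-finally. → [ojihnuxexnubwekumi].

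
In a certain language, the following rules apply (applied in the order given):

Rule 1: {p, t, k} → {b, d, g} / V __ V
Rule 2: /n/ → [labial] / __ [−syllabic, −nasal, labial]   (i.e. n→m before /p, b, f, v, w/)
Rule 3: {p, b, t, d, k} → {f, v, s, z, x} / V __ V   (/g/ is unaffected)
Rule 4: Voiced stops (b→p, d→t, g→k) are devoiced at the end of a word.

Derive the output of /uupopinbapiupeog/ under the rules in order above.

Rule 1 (intervocalic voicing): /p/ is a voiceless stop between vowels /u/ and /o/, so it voices to [b]. /p/ is a voiceless stop between vowels /o/ and /i/, so it voices to [b]. /p/ is a voiceless stop between vowels /a/ and /i/, so it voices to [b]. /p/ is a voiceless stop between vowels /u/ and /e/, so it voices to [b]. /uupopinbapiupeog/ → uubobinbabiubeog.
Rule 2 (nasal place assimilation): /n/ precedes the labial consonant /b/, so it assimilates in place to [m]. /uubobinbabiubeog/ → uubobimbabiubeog.
Rule 3 (intervocalic spirantization): /b/ is a stop between vowels /u/ and /o/, so it spirantizes to the fricative [v]. /b/ is a stop between vowels /o/ and /i/, so it spirantizes to the fricative [v]. /b/ is a stop between vowels /a/ and /i/, so it spirantizes to the fricative [v]. /b/ is a stop between vowels /u/ and /e/, so it spirantizes to the fricative [v]. /uubobimbabiubeog/ → uuvovimbaviuveog.
Rule 4 (final devoicing): /g/ is a voiced stop in word-final position, so it devoices to [k]. /uuvovimbaviuveog/ → uuvovimbaviuveok.

uuvovimbaviuveok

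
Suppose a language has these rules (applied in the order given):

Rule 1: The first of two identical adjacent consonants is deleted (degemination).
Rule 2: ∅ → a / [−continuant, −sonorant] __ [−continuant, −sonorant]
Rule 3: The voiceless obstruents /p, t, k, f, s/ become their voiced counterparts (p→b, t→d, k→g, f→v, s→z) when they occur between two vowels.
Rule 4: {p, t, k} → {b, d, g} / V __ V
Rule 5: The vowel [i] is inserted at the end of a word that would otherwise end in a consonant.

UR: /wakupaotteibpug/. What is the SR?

wagubaodeibabugi

Rule 1 (degemination): /tt/ is a geminate; the first /t/ deletes. /wakupaotteibpug/ → wakupaoteibpug.
Rule 2 (stop-cluster a-epenthesis): /b/ and /p/ form a stop–stop cluster, so [a] is inserted between them. /wakupaoteibpug/ → wakupaoteibapug.
Rule 3 (intervocalic voicing): /k/ is a voiceless obstruent between vowels /a/ and /u/, so it voices to [g]. /p/ is a voiceless obstruent between vowels /u/ and /a/, so it voices to [b]. /t/ is a voiceless obstruent between vowels /o/ and /e/, so it voices to [d]. /p/ is a voiceless obstruent between vowels /a/ and /u/, so it voices to [b]. /wakupaoteibapug/ → wagubaodeibabug.
Rule 4 (intervocalic voicing): no segment meets the environment; /wagubaodeibabug/ is unchanged.
Rule 5 (final i-epenthesis): the form ends in the consonant /g/, so [i] is inserted word-finally. /wagubaodeibabug/ → wagubaodeibabugi.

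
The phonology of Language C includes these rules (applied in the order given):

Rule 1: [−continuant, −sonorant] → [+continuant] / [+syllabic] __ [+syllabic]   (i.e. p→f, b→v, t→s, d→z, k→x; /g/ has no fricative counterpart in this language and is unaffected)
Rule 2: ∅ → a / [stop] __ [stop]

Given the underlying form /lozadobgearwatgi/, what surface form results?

lozazobagearwatagi

Rule 1 (intervocalic spirantization): /d/ is a stop between vowels /a/ and /o/, so it spirantizes to the fricative [z]. /lozadobgearwatgi/ → lozazobgearwatgi.
Rule 2 (stop-cluster a-epenthesis): /b/ and /g/ form a stop–stop cluster, so [a] is inserted between them. /t/ and /g/ form a stop–stop cluster, so [a] is inserted between them. /lozazobgearwatgi/ → lozazobagearwatagi.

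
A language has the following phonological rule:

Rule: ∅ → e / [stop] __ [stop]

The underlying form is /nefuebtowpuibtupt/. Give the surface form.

nefuebetowpuibetupet

/b/ and /t/ form a stop–stop cluster, so [e] is inserted between them.
/b/ and /t/ form a stop–stop cluster, so [e] is inserted between them.
/p/ and /t/ form a stop–stop cluster, so [e] is inserted between them.
Surface form: [nefuebetowpuibetupet].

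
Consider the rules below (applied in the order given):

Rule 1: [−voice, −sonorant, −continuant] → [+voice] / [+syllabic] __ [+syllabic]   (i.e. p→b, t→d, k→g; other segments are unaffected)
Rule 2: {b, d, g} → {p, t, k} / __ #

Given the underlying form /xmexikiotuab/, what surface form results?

Rule 1 (intervocalic voicing): /k/ is a voiceless stop between vowels /i/ and /i/, so it voices to [g]. /t/ is a voiceless stop between vowels /o/ and /u/, so it voices to [d]. /xmexikiotuab/ → xmexigioduab.
Rule 2 (final devoicing): /b/ is a voiced stop in word-final position, so it devoices to [p]. /xmexigioduab/ → xmexigioduap.

xmexigioduap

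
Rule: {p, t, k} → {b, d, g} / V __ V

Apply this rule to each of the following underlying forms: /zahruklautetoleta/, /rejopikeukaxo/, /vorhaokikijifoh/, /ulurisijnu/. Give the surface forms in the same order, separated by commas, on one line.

zahruklaudedoleda, rejobigeugaxo, vorhaogigijifoh, ulurisijnu

/zahruklautetoleta/: /t/ is a voiceless stop between vowels /u/ and /e/, so it voices to [d]. /t/ is a voiceless stop between vowels /e/ and /o/, so it voices to [d]. /t/ is a voiceless stop between vowels /e/ and /a/, so it voices to [d]. → [zahruklaudedoleda].
/rejopikeukaxo/: /p/ is a voiceless stop between vowels /o/ and /i/, so it voices to [b]. /k/ is a voiceless stop between vowels /i/ and /e/, so it voices to [g]. /k/ is a voiceless stop between vowels /u/ and /a/, so it voices to [g]. → [rejobigeugaxo].
/vorhaokikijifoh/: /k/ is a voiceless stop between vowels /o/ and /i/, so it voices to [g]. /k/ is a voiceless stop between vowels /i/ and /i/, so it voices to [g]. → [vorhaogigijifoh].
/ulurisijnu/: the rule's environment is not met; surfaces unchanged as [ulurisijnu].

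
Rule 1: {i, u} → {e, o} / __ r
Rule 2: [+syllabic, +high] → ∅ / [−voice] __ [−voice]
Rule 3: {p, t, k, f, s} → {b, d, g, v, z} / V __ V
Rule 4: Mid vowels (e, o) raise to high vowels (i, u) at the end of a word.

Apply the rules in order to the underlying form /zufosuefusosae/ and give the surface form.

zuvozuefsozai

Rule 1 (pre-rhotic lowering): no segment meets the environment; /zufosuefusosae/ is unchanged.
Rule 2 (high vowel syncope): /u/ is a high vowel flanked by voiceless consonants /f/ and /s/, so it deletes. /zufosuefusosae/ → zufosuefsosae.
Rule 3 (intervocalic voicing): /f/ is a voiceless obstruent between vowels /u/ and /o/, so it voices to [v]. /s/ is a voiceless obstruent between vowels /o/ and /u/, so it voices to [z]. /s/ is a voiceless obstruent between vowels /o/ and /a/, so it voices to [z]. /zufosuefsosae/ → zuvozuefsozae.
Rule 4 (final vowel raising): /e/ is a mid vowel in word-final position, so it raises to [i]. /zuvozuefsozae/ → zuvozuefsozai.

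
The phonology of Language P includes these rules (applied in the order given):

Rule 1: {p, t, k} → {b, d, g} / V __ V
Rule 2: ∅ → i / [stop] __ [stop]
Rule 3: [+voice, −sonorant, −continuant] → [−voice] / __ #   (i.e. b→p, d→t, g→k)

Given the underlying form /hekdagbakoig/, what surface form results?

Rule 1 (intervocalic voicing): /k/ is a voiceless stop between vowels /a/ and /o/, so it voices to [g]. /hekdagbakoig/ → hekdagbagoig.
Rule 2 (stop-cluster i-epenthesis): /k/ and /d/ form a stop–stop cluster, so [i] is inserted between them. /g/ and /b/ form a stop–stop cluster, so [i] is inserted between them. /hekdagbagoig/ → hekidagibagoig.
Rule 3 (final devoicing): /g/ is a voiced stop in word-final position, so it devoices to [k]. /hekidagibagoig/ → hekidagibagoik.

hekidagibagoik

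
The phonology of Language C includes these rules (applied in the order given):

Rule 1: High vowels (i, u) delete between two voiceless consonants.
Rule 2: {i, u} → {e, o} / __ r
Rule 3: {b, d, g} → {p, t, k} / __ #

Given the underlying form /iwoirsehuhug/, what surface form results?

Rule 1 (high vowel syncope): /u/ is a high vowel flanked by voiceless consonants /h/ and /h/, so it deletes. /iwoirsehuhug/ → iwoirsehhug.
Rule 2 (pre-rhotic lowering): /i/ is a high vowel immediately before /r/, so it lowers to [e]. /iwoirsehhug/ → iwoersehhug.
Rule 3 (final devoicing): /g/ is a voiced stop in word-final position, so it devoices to [k]. /iwoersehhug/ → iwoersehhuk.

iwoersehhuk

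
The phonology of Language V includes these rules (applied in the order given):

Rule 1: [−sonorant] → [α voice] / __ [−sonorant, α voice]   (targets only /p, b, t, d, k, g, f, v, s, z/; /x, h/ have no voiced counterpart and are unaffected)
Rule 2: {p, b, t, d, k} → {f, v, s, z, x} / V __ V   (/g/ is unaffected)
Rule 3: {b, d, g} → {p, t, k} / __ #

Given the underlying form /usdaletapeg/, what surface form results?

uzdalesafek

Rule 1 (regressive voicing assimilation): /s/ precedes the voiced obstruent /d/, so it voices to [z] by assimilation. /usdaletapeg/ → uzdaletapeg.
Rule 2 (intervocalic spirantization): /t/ is a stop between vowels /e/ and /a/, so it spirantizes to the fricative [s]. /p/ is a stop between vowels /a/ and /e/, so it spirantizes to the fricative [f]. /uzdaletapeg/ → uzdalesafeg.
Rule 3 (final devoicing): /g/ is a voiced stop in word-final position, so it devoices to [k]. /uzdalesafeg/ → uzdalesafek.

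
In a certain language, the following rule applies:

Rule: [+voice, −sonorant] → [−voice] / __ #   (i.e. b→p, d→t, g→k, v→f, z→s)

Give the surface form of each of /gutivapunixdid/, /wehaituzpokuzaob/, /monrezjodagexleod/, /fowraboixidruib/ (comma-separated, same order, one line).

gutivapunixdit, wehaituzpokuzaop, monrezjodagexleot, fowraboixidruip

/gutivapunixdid/: /d/ is a voiced obstruent in word-final position, so it devoices to [t]. → [gutivapunixdit].
/wehaituzpokuzaob/: /b/ is a voiced obstruent in word-final position, so it devoices to [p]. → [wehaituzpokuzaop].
/monrezjodagexleod/: /d/ is a voiced obstruent in word-final position, so it devoices to [t]. → [monrezjodagexleot].
/fowraboixidruib/: /b/ is a voiced obstruent in word-final position, so it devoices to [p]. → [fowraboixidruip].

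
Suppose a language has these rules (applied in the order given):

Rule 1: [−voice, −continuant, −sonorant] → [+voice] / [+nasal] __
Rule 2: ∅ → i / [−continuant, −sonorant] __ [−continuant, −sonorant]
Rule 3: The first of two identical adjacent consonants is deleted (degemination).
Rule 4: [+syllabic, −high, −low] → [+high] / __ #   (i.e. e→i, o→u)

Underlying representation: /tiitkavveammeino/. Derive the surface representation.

Rule 1 (post-nasal voicing): no segment meets the environment; /tiitkavveammeino/ is unchanged.
Rule 2 (stop-cluster i-epenthesis): /t/ and /k/ form a stop–stop cluster, so [i] is inserted between them. /tiitkavveammeino/ → tiitikavveammeino.
Rule 3 (degemination): /vv/ is a geminate; the first /v/ deletes. /mm/ is a geminate; the first /m/ deletes. /tiitikavveammeino/ → tiitikaveameino.
Rule 4 (final vowel raising): /o/ is a mid vowel in word-final position, so it raises to [u]. /tiitikaveameino/ → tiitikaveameinu.

tiitikaveameinu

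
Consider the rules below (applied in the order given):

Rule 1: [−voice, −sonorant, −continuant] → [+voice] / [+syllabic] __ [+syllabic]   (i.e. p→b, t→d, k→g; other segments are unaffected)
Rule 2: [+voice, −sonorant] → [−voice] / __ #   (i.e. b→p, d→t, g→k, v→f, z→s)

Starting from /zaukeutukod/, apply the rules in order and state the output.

Rule 1 (intervocalic voicing): /k/ is a voiceless stop between vowels /u/ and /e/, so it voices to [g]. /t/ is a voiceless stop between vowels /u/ and /u/, so it voices to [d]. /k/ is a voiceless stop between vowels /u/ and /o/, so it voices to [g]. /zaukeutukod/ → zaugeudugod.
Rule 2 (final devoicing): /d/ is a voiced obstruent in word-final position, so it devoices to [t]. /zaugeudugod/ → zaugeudugot.

zaugeudugot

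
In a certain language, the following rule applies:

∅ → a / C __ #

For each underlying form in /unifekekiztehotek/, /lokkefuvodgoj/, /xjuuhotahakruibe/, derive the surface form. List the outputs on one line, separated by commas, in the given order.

/unifekekiztehotek/: the form ends in the consonant /k/, so [a] is inserted word-finally. → [unifekekiztehoteka].
/lokkefuvodgoj/: the form ends in the consonant /j/, so [a] is inserted word-finally. → [lokkefuvodgoja].
/xjuuhotahakruibe/: the rule's environment is not met; surfaces unchanged as [xjuuhotahakruibe].

unifekekiztehoteka, lokkefuvodgoja, xjuuhotahakruibe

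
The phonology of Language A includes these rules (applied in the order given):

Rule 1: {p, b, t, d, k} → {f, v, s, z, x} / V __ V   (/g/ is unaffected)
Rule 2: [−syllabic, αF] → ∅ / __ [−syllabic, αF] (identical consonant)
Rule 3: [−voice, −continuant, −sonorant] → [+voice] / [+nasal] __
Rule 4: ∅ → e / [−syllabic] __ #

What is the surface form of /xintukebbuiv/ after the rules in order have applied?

xinduxebuive

Rule 1 (intervocalic spirantization): /k/ is a stop between vowels /u/ and /e/, so it spirantizes to the fricative [x]. /xintukebbuiv/ → xintuxebbuiv.
Rule 2 (degemination): /bb/ is a geminate; the first /b/ deletes. /xintuxebbuiv/ → xintuxebuiv.
Rule 3 (post-nasal voicing): /t/ is a voiceless stop immediately after the nasal /n/, so it voices to [d]. /xintuxebuiv/ → xinduxebuiv.
Rule 4 (final e-epenthesis): the form ends in the consonant /v/, so [e] is inserted word-finally. /xinduxebuiv/ → xinduxebuive.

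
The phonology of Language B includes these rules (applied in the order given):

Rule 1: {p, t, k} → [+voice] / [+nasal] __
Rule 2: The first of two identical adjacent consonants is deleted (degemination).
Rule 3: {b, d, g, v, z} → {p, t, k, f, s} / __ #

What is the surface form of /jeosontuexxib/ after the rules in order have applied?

jeosonduexip

Rule 1 (post-nasal voicing): /t/ is a voiceless stop immediately after the nasal /n/, so it voices to [d]. /jeosontuexxib/ → jeosonduexxib.
Rule 2 (degemination): /xx/ is a geminate; the first /x/ deletes. /jeosonduexxib/ → jeosonduexib.
Rule 3 (final devoicing): /b/ is a voiced obstruent in word-final position, so it devoices to [p]. /jeosonduexib/ → jeosonduexip.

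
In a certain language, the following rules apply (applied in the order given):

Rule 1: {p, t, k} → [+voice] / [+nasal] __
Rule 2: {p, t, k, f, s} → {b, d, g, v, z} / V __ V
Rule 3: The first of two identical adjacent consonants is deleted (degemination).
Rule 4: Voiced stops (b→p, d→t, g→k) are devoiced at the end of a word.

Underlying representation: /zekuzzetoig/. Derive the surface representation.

Rule 1 (post-nasal voicing): no segment meets the environment; /zekuzzetoig/ is unchanged.
Rule 2 (intervocalic voicing): /k/ is a voiceless obstruent between vowels /e/ and /u/, so it voices to [g]. /t/ is a voiceless obstruent between vowels /e/ and /o/, so it voices to [d]. /zekuzzetoig/ → zeguzzedoig.
Rule 3 (degemination): /zz/ is a geminate; the first /z/ deletes. /zeguzzedoig/ → zeguzedoig.
Rule 4 (final devoicing): /g/ is a voiced stop in word-final position, so it devoices to [k]. /zeguzedoig/ → zeguzedoik.

zeguzedoik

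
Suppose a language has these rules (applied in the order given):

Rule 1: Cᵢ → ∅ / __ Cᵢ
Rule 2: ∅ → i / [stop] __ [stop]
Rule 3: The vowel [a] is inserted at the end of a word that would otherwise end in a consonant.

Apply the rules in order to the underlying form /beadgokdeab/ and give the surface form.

beadigokideaba

Rule 1 (degemination): no segment meets the environment; /beadgokdeab/ is unchanged.
Rule 2 (stop-cluster i-epenthesis): /d/ and /g/ form a stop–stop cluster, so [i] is inserted between them. /k/ and /d/ form a stop–stop cluster, so [i] is inserted between them. /beadgokdeab/ → beadigokideab.
Rule 3 (final a-epenthesis): the form ends in the consonant /b/, so [a] is inserted word-finally. /beadigokideab/ → beadigokideaba.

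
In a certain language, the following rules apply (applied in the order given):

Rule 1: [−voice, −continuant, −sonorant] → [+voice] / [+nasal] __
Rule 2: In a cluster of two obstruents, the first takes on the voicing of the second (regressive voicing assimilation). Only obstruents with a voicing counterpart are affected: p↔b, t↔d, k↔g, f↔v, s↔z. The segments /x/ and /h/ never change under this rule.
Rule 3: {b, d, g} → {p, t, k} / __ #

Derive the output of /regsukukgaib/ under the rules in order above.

Rule 1 (post-nasal voicing): no segment meets the environment; /regsukukgaib/ is unchanged.
Rule 2 (regressive voicing assimilation): /g/ precedes the voiceless obstruent /s/, so it devoices to [k] by assimilation. /k/ precedes the voiced obstruent /g/, so it voices to [g] by assimilation. /regsukukgaib/ → reksukuggaib.
Rule 3 (final devoicing): /b/ is a voiced stop in word-final position, so it devoices to [p]. /reksukuggaib/ → reksukuggaip.

reksukuggaip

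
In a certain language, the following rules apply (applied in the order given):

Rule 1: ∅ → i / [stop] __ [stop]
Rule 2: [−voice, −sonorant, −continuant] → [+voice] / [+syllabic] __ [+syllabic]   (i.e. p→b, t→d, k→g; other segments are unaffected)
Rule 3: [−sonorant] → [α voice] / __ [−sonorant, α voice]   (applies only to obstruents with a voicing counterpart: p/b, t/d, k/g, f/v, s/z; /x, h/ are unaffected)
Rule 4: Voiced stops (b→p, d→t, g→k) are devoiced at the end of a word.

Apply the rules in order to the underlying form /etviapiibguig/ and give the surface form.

edviabiibiguik

Rule 1 (stop-cluster i-epenthesis): /b/ and /g/ form a stop–stop cluster, so [i] is inserted between them. /etviapiibguig/ → etviapiibiguig.
Rule 2 (intervocalic voicing): /p/ is a voiceless stop between vowels /a/ and /i/, so it voices to [b]. /etviapiibiguig/ → etviabiibiguig.
Rule 3 (regressive voicing assimilation): /t/ precedes the voiced obstruent /v/, so it voices to [d] by assimilation. /etviabiibiguig/ → edviabiibiguig.
Rule 4 (final devoicing): /g/ is a voiced stop in word-final position, so it devoices to [k]. /edviabiibiguig/ → edviabiibiguik.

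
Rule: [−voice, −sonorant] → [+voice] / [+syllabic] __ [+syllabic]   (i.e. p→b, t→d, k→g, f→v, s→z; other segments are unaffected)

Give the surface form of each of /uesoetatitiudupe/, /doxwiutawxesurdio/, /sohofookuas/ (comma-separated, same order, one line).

uezoedadidiudube, doxwiudawxezurdio, sohovooguas

/uesoetatitiudupe/: /s/ is a voiceless obstruent between vowels /e/ and /o/, so it voices to [z]. /t/ is a voiceless obstruent between vowels /e/ and /a/, so it voices to [d]. /t/ is a voiceless obstruent between vowels /a/ and /i/, so it voices to [d]. /t/ is a voiceless obstruent between vowels /i/ and /i/, so it voices to [d]. /p/ is a voiceless obstruent between vowels /u/ and /e/, so it voices to [b]. → [uezoedadidiudube].
/doxwiutawxesurdio/: /t/ is a voiceless obstruent between vowels /u/ and /a/, so it voices to [d]. /s/ is a voiceless obstruent between vowels /e/ and /u/, so it voices to [z]. → [doxwiudawxezurdio].
/sohofookuas/: /f/ is a voiceless obstruent between vowels /o/ and /o/, so it voices to [v]. /k/ is a voiceless obstruent between vowels /o/ and /u/, so it voices to [g]. → [sohovooguas].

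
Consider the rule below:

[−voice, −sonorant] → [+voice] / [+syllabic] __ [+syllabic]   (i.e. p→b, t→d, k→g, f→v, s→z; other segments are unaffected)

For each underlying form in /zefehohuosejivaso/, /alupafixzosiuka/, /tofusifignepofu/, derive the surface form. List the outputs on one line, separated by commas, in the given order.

/zefehohuosejivaso/: /f/ is a voiceless obstruent between vowels /e/ and /e/, so it voices to [v]. /s/ is a voiceless obstruent between vowels /o/ and /e/, so it voices to [z]. /s/ is a voiceless obstruent between vowels /a/ and /o/, so it voices to [z]. → [zevehohuozejivazo].
/alupafixzosiuka/: /p/ is a voiceless obstruent between vowels /u/ and /a/, so it voices to [b]. /f/ is a voiceless obstruent between vowels /a/ and /i/, so it voices to [v]. /s/ is a voiceless obstruent between vowels /o/ and /i/, so it voices to [z]. /k/ is a voiceless obstruent between vowels /u/ and /a/, so it voices to [g]. → [alubavixzoziuga].
/tofusifignepofu/: /f/ is a voiceless obstruent between vowels /o/ and /u/, so it voices to [v]. /s/ is a voiceless obstruent between vowels /u/ and /i/, so it voices to [z]. /f/ is a voiceless obstruent between vowels /i/ and /i/, so it voices to [v]. /p/ is a voiceless obstruent between vowels /e/ and /o/, so it voices to [b]. /f/ is a voiceless obstruent between vowels /o/ and /u/, so it voices to [v]. → [tovuzivignebovu].

zevehohuozejivazo, alubavixzoziuga, tovuzivignebovu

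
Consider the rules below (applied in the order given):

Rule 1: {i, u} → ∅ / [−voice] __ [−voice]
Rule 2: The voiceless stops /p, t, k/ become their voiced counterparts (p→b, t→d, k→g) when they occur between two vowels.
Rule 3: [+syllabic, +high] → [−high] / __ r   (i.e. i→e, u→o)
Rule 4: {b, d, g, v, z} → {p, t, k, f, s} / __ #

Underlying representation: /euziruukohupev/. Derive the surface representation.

euzeruugohpef

Rule 1 (high vowel syncope): /u/ is a high vowel flanked by voiceless consonants /h/ and /p/, so it deletes. /euziruukohupev/ → euziruukohpev.
Rule 2 (intervocalic voicing): /k/ is a voiceless stop between vowels /u/ and /o/, so it voices to [g]. /euziruukohpev/ → euziruugohpev.
Rule 3 (pre-rhotic lowering): /i/ is a high vowel immediately before /r/, so it lowers to [e]. /euziruugohpev/ → euzeruugohpev.
Rule 4 (final devoicing): /v/ is a voiced obstruent in word-final position, so it devoices to [f]. /euzeruugohpev/ → euzeruugohpef.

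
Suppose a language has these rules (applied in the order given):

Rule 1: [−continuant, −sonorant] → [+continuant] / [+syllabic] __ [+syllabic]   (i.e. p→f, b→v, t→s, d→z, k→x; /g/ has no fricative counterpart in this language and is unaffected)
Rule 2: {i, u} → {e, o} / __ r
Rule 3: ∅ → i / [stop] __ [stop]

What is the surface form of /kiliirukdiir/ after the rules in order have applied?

Rule 1 (intervocalic spirantization): no segment meets the environment; /kiliirukdiir/ is unchanged.
Rule 2 (pre-rhotic lowering): /i/ is a high vowel immediately before /r/, so it lowers to [e]. /i/ is a high vowel immediately before /r/, so it lowers to [e]. /kiliirukdiir/ → kilierukdier.
Rule 3 (stop-cluster i-epenthesis): /k/ and /d/ form a stop–stop cluster, so [i] is inserted between them. /kilierukdier/ → kilierukidier.

kilierukidier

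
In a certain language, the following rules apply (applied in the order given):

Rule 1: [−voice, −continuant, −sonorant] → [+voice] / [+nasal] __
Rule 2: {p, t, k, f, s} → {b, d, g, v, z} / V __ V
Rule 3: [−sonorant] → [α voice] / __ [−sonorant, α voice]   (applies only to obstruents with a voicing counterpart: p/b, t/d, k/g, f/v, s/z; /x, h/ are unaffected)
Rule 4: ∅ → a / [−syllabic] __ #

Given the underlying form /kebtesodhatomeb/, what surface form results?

keptezothadomeba

Rule 1 (post-nasal voicing): no segment meets the environment; /kebtesodhatomeb/ is unchanged.
Rule 2 (intervocalic voicing): /s/ is a voiceless obstruent between vowels /e/ and /o/, so it voices to [z]. /t/ is a voiceless obstruent between vowels /a/ and /o/, so it voices to [d]. /kebtesodhatomeb/ → kebtezodhadomeb.
Rule 3 (regressive voicing assimilation): /b/ precedes the voiceless obstruent /t/, so it devoices to [p] by assimilation. /d/ precedes the voiceless obstruent /h/, so it devoices to [t] by assimilation. /kebtezodhadomeb/ → keptezothadomeb.
Rule 4 (final a-epenthesis): the form ends in the consonant /b/, so [a] is inserted word-finally. /keptezothadomeb/ → keptezothadomeba.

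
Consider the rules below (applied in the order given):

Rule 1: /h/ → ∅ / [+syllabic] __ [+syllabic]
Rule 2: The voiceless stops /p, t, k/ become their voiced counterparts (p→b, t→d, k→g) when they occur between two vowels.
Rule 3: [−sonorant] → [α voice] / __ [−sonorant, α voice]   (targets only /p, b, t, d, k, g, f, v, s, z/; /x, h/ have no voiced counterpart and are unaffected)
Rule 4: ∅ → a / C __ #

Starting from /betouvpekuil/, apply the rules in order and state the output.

Rule 1 (intervocalic h-deletion): no segment meets the environment; /betouvpekuil/ is unchanged.
Rule 2 (intervocalic voicing): /t/ is a voiceless stop between vowels /e/ and /o/, so it voices to [d]. /k/ is a voiceless stop between vowels /e/ and /u/, so it voices to [g]. /betouvpekuil/ → bedouvpeguil.
Rule 3 (regressive voicing assimilation): /v/ precedes the voiceless obstruent /p/, so it devoices to [f] by assimilation. /bedouvpeguil/ → bedoufpeguil.
Rule 4 (final a-epenthesis): the form ends in the consonant /l/, so [a] is inserted word-finally. /bedoufpeguil/ → bedoufpeguila.

bedoufpeguila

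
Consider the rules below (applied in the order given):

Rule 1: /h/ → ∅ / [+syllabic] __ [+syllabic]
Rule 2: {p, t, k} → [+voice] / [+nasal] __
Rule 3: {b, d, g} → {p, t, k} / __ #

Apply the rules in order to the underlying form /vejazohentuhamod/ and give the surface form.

vejazoenduamot

Rule 1 (intervocalic h-deletion): /h/ occurs between vowels /o/ and /e/, so it deletes. /h/ occurs between vowels /u/ and /a/, so it deletes. /vejazohentuhamod/ → vejazoentuamod.
Rule 2 (post-nasal voicing): /t/ is a voiceless stop immediately after the nasal /n/, so it voices to [d]. /vejazoentuamod/ → vejazoenduamod.
Rule 3 (final devoicing): /d/ is a voiced stop in word-final position, so it devoices to [t]. /vejazoenduamod/ → vejazoenduamot.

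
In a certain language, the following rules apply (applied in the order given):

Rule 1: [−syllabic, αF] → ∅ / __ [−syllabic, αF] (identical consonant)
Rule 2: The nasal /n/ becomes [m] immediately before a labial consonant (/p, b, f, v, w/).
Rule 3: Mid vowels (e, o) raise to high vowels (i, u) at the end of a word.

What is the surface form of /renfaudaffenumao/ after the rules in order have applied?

Rule 1 (degemination): /ff/ is a geminate; the first /f/ deletes. /renfaudaffenumao/ → renfaudafenumao.
Rule 2 (nasal place assimilation): /n/ precedes the labial consonant /f/, so it assimilates in place to [m]. /renfaudafenumao/ → remfaudafenumao.
Rule 3 (final vowel raising): /o/ is a mid vowel in word-final position, so it raises to [u]. /remfaudafenumao/ → remfaudafenumau.

remfaudafenumau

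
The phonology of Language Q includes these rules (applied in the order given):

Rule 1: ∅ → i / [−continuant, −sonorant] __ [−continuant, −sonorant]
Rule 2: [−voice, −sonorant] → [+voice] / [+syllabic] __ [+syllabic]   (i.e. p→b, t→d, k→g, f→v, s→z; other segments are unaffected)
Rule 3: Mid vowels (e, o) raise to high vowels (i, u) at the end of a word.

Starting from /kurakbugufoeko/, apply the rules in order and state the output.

kuragibuguvoegu

Rule 1 (stop-cluster i-epenthesis): /k/ and /b/ form a stop–stop cluster, so [i] is inserted between them. /kurakbugufoeko/ → kurakibugufoeko.
Rule 2 (intervocalic voicing): /k/ is a voiceless obstruent between vowels /a/ and /i/, so it voices to [g]. /f/ is a voiceless obstruent between vowels /u/ and /o/, so it voices to [v]. /k/ is a voiceless obstruent between vowels /e/ and /o/, so it voices to [g]. /kurakibugufoeko/ → kuragibuguvoego.
Rule 3 (final vowel raising): /o/ is a mid vowel in word-final position, so it raises to [u]. /kuragibuguvoego/ → kuragibuguvoegu.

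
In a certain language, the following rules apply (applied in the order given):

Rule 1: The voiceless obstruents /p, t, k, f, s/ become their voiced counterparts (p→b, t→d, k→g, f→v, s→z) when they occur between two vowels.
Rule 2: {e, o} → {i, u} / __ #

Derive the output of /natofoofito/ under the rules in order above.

Rule 1 (intervocalic voicing): /t/ is a voiceless obstruent between vowels /a/ and /o/, so it voices to [d]. /f/ is a voiceless obstruent between vowels /o/ and /o/, so it voices to [v]. /f/ is a voiceless obstruent between vowels /o/ and /i/, so it voices to [v]. /t/ is a voiceless obstruent between vowels /i/ and /o/, so it voices to [d]. /natofoofito/ → nadovoovido.
Rule 2 (final vowel raising): /o/ is a mid vowel in word-final position, so it raises to [u]. /nadovoovido/ → nadovoovidu.

nadovoovidu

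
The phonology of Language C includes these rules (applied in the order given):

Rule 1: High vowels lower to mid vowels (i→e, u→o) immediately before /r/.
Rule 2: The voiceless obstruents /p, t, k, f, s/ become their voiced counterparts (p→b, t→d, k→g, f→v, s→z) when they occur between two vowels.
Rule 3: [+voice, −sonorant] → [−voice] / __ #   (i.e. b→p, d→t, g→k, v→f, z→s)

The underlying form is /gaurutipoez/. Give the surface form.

Rule 1 (pre-rhotic lowering): /u/ is a high vowel immediately before /r/, so it lowers to [o]. /gaurutipoez/ → gaorutipoez.
Rule 2 (intervocalic voicing): /t/ is a voiceless obstruent between vowels /u/ and /i/, so it voices to [d]. /p/ is a voiceless obstruent between vowels /i/ and /o/, so it voices to [b]. /gaorutipoez/ → gaorudiboez.
Rule 3 (final devoicing): /z/ is a voiced obstruent in word-final position, so it devoices to [s]. /gaorudiboez/ → gaorudiboes.

gaorudiboes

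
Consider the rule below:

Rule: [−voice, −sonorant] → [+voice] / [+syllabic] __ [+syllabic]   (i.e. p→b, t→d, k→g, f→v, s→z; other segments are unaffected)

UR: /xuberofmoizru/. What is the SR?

xuberofmoizru

No segment of /xuberofmoizru/ meets the structural description of the rule, so the form surfaces unchanged.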